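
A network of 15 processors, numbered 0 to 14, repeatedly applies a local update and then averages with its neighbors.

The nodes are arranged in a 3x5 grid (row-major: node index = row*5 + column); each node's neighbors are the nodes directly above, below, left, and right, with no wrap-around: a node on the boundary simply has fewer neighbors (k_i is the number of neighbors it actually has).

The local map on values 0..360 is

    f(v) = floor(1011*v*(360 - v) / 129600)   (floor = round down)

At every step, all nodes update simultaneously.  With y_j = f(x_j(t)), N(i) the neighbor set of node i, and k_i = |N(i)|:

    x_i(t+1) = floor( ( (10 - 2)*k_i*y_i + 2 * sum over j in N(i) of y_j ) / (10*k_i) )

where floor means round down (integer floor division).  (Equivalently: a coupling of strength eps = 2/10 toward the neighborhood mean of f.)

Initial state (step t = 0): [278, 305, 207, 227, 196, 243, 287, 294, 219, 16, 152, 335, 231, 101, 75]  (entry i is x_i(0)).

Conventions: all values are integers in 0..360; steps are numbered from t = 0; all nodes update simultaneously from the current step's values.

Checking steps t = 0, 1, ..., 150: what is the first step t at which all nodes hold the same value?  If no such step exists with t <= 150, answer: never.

Simulating step by step:
t=0: [278, 305, 207, 227, 196, 243, 287, 294, 219, 16, 152, 335, 231, 101, 75]  (not all equal)
t=1: [176, 143, 232, 237, 227, 215, 158, 164, 223, 77, 225, 94, 213, 205, 157]  (not all equal)
t=2: [250, 242, 232, 228, 227, 243, 244, 248, 235, 183, 232, 204, 241, 246, 240]  (not all equal)
t=3: [215, 221, 229, 233, 236, 221, 221, 217, 229, 247, 231, 243, 223, 219, 226]  (not all equal)
t=4: [242, 238, 234, 230, 227, 238, 238, 240, 233, 220, 231, 224, 237, 239, 234]  (not all equal)
t=5: [222, 226, 229, 232, 235, 226, 226, 224, 230, 238, 231, 235, 227, 225, 230]  (not all equal)
t=6: [237, 236, 234, 231, 228, 235, 235, 236, 232, 227, 232, 230, 234, 235, 232]  (not all equal)
t=7: [227, 228, 229, 231, 233, 229, 229, 228, 231, 234, 231, 232, 230, 229, 231]  (not all equal)
t=8: [234, 234, 233, 232, 230, 233, 233, 233, 232, 230, 232, 231, 233, 233, 232]  (not all equal)
t=9: [230, 230, 230, 231, 232, 230, 230, 230, 231, 232, 231, 231, 230, 230, 231]  (not all equal)
t=10: [233, 233, 232, 232, 231, 232, 232, 232, 232, 231, 232, 232, 232, 232, 232]  (not all equal)
t=11: [230, 230, 230, 231, 231, 230, 230, 231, 231, 231, 231, 231, 231, 231, 231]  (not all equal)
t=12: [233, 233, 232, 232, 232, 232, 232, 232, 232, 232, 232, 232, 232, 232, 232]  (not all equal)
t=13: [230, 230, 230, 231, 231, 230, 230, 231, 231, 231, 231, 231, 231, 231, 231]  (not all equal)

Answer: never
Key observation: The state at step 11 reappears at step 13 — the system is in a cycle of period 2 from step 11 on.  No step 0..13 is synchronized, and the cycle repeats forever, so no step up to 150 (or ever) has all nodes equal.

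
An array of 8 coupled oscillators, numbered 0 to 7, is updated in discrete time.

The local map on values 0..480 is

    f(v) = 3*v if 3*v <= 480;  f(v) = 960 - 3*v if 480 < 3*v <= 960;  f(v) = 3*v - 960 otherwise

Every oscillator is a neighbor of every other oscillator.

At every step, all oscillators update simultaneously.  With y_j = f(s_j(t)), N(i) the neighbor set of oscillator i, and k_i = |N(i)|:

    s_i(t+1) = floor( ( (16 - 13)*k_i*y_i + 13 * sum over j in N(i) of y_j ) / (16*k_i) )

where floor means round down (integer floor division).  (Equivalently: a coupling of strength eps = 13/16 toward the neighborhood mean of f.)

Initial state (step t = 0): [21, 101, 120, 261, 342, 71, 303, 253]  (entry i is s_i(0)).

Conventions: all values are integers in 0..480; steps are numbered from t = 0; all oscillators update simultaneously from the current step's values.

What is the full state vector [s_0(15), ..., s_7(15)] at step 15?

Simulating step by step:
t=0: [21, 101, 120, 261, 342, 71, 303, 253]
t=1: [170, 188, 192, 179, 171, 181, 170, 180]
t=2: [425, 421, 420, 423, 425, 422, 425, 423]
t=3: [309, 308, 308, 309, 309, 308, 309, 309]
t=4: [34, 34, 34, 34, 34, 34, 34, 34]
t=5: [102, 102, 102, 102, 102, 102, 102, 102]
t=6: [306, 306, 306, 306, 306, 306, 306, 306]
t=7: [42, 42, 42, 42, 42, 42, 42, 42]
t=8: [126, 126, 126, 126, 126, 126, 126, 126]
t=9: [378, 378, 378, 378, 378, 378, 378, 378]
t=10: [174, 174, 174, 174, 174, 174, 174, 174]
t=11: [438, 438, 438, 438, 438, 438, 438, 438]
t=12: [354, 354, 354, 354, 354, 354, 354, 354]
t=13: [102, 102, 102, 102, 102, 102, 102, 102]
t=14: [306, 306, 306, 306, 306, 306, 306, 306]
t=15: [42, 42, 42, 42, 42, 42, 42, 42]

Answer: [42, 42, 42, 42, 42, 42, 42, 42]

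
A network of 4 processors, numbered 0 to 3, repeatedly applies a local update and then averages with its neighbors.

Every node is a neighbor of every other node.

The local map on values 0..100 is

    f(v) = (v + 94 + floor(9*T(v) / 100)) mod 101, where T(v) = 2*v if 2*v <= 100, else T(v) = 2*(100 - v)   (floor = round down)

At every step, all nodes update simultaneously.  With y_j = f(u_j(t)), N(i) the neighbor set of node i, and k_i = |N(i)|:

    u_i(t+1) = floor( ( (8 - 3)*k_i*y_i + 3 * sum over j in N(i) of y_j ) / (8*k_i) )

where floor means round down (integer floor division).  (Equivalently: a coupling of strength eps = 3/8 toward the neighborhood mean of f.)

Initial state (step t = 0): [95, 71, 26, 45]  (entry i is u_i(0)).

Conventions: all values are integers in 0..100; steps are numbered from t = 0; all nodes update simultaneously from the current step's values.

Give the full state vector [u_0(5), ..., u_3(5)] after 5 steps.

Answer: [55, 55, 54, 55]

Derivation:
t=0: [95, 71, 26, 45]
t=1: [72, 62, 39, 51]
t=2: [62, 58, 47, 53]
t=3: [58, 56, 51, 54]
t=4: [56, 55, 53, 55]
t=5: [55, 55, 54, 55]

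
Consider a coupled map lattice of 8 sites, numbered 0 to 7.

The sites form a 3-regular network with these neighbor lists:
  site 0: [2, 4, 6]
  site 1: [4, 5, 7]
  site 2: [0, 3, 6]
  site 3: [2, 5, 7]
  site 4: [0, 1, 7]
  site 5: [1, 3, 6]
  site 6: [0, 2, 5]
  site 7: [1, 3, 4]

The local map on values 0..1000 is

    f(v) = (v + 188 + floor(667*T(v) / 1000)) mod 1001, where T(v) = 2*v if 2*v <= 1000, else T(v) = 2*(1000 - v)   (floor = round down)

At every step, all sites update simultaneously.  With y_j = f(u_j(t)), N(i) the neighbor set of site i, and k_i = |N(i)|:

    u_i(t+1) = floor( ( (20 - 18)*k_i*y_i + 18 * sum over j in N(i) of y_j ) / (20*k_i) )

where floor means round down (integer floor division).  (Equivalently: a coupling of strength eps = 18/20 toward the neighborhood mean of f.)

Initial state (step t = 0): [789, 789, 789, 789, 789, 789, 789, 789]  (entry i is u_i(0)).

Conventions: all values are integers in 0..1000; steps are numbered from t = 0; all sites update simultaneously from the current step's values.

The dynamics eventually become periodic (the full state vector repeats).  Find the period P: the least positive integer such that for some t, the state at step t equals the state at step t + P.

Answer: 4
Key observation: The state at step 1, [257, 257, 257, 257, 257, 257, 257, 257], reappears at step 5 — and no state repeats earlier — so the cycle the system enters has period 4.

Derivation:
t=0: [789, 789, 789, 789, 789, 789, 789, 789]
t=1: [257, 257, 257, 257, 257, 257, 257, 257]
t=2: [787, 787, 787, 787, 787, 787, 787, 787]
t=3: [258, 258, 258, 258, 258, 258, 258, 258]
t=4: [790, 790, 790, 790, 790, 790, 790, 790]
t=5: [257, 257, 257, 257, 257, 257, 257, 257]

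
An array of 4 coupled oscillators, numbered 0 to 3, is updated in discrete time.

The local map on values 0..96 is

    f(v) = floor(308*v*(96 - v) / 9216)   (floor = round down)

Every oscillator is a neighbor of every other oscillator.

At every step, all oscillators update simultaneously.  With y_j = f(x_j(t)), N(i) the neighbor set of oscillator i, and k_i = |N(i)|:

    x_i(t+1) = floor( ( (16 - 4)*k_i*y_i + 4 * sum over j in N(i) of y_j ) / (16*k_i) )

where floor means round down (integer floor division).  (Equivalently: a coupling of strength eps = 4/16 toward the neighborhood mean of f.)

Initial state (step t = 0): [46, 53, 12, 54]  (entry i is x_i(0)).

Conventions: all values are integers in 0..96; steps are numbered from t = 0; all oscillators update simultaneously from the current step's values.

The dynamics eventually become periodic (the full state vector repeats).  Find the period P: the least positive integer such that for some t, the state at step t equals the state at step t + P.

Simulating step by step:
t=0: [46, 53, 12, 54]
t=1: [72, 72, 43, 71]
t=2: [58, 58, 71, 60]
t=3: [71, 71, 62, 71]
t=4: [59, 59, 67, 59]
t=5: [71, 71, 66, 71]
t=6: [59, 59, 64, 59]
t=7: [71, 71, 69, 71]
t=8: [59, 59, 61, 59]
t=9: [71, 71, 71, 71]
t=10: [59, 59, 59, 59]
t=11: [72, 72, 72, 72]
t=12: [57, 57, 57, 57]
t=13: [74, 74, 74, 74]
t=14: [54, 54, 54, 54]
t=15: [75, 75, 75, 75]
t=16: [52, 52, 52, 52]
t=17: [76, 76, 76, 76]
t=18: [50, 50, 50, 50]
t=19: [76, 76, 76, 76]

Answer: 2
Key observation: The state at step 17, [76, 76, 76, 76], reappears at step 19 — and no state repeats earlier — so the cycle the system enters has period 2.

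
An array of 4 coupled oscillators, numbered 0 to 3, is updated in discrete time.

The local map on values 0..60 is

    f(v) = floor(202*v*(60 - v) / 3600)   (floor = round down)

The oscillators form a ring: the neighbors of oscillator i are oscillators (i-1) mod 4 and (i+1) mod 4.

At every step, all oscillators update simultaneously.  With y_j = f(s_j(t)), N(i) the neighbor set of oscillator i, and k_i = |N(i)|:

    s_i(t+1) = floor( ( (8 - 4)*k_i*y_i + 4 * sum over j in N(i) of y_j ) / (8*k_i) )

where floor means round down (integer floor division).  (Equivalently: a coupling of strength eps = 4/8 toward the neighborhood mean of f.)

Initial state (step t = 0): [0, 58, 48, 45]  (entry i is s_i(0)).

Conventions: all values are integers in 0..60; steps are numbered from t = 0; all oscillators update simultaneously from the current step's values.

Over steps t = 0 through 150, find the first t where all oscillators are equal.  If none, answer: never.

Answer: 7
Key observation: Synchronization is absorbing here: once all oscillators are equal they stay equal, and step 7 is the first all-equal step.

Derivation:
t=0: [0, 58, 48, 45]  (not all equal)
t=1: [10, 11, 26, 26]  (not all equal)
t=2: [33, 34, 44, 43]  (not all equal)
t=3: [47, 46, 42, 42]  (not all equal)
t=4: [36, 37, 40, 40]  (not all equal)
t=5: [46, 46, 44, 45]  (not all equal)
t=6: [36, 36, 37, 37]  (not all equal)
t=7: [47, 47, 47, 47]  (all equal)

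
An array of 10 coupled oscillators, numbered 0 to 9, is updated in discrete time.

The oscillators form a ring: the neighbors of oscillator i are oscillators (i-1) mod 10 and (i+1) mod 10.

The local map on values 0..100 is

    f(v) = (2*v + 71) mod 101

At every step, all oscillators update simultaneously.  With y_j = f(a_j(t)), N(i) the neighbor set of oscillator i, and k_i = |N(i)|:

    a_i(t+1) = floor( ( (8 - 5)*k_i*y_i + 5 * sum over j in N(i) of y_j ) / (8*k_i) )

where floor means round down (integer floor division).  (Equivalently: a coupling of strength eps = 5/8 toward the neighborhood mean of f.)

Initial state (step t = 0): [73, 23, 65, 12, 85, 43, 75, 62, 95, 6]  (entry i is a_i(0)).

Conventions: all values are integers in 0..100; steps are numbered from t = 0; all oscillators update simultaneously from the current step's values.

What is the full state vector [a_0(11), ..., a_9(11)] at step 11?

Simulating step by step:
t=0: [73, 23, 65, 12, 85, 43, 75, 62, 95, 6]
t=1: [36, 41, 72, 79, 61, 39, 54, 59, 77, 54]
t=2: [56, 36, 29, 42, 57, 71, 71, 64, 60, 49]
t=3: [65, 50, 40, 55, 51, 33, 38, 68, 85, 79]
t=4: [67, 73, 65, 68, 63, 50, 30, 28, 24, 53]
t=5: [29, 37, 43, 63, 59, 65, 41, 24, 38, 35]
t=6: [36, 42, 64, 81, 94, 81, 56, 37, 35, 38]
t=7: [47, 64, 63, 60, 40, 55, 54, 54, 43, 42]
t=8: [71, 86, 94, 79, 71, 70, 78, 71, 62, 57]
t=9: [43, 36, 42, 31, 15, 14, 15, 41, 64, 64]
t=10: [64, 50, 43, 28, 40, 37, 47, 50, 83, 84]
t=11: [70, 74, 51, 42, 40, 52, 59, 57, 46, 55]

Answer: [70, 74, 51, 42, 40, 52, 59, 57, 46, 55]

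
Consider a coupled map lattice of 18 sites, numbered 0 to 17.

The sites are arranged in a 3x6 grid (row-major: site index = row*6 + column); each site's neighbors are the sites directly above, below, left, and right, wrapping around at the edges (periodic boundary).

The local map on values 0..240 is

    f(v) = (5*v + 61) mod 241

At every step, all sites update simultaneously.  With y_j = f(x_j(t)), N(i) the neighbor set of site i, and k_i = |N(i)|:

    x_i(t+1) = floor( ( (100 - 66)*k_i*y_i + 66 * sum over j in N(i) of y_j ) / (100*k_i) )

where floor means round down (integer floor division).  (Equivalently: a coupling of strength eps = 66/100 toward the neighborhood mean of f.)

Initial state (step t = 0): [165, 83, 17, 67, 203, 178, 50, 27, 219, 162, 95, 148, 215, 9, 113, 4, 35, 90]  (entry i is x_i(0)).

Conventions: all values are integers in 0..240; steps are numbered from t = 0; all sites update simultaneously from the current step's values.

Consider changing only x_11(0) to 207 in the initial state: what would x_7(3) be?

Simulating step by step:
t=0: [165, 83, 17, 67, 203, 178, 50, 27, 219, 162, 95, 207, 215, 9, 113, 4, 35, 90]
t=1: [171, 180, 169, 133, 149, 149, 133, 166, 169, 129, 121, 107, 119, 159, 135, 140, 125, 136]
t=2: [147, 192, 134, 88, 106, 95, 108, 149, 159, 143, 165, 86, 116, 143, 93, 86, 122, 100]
t=3: [89, 55, 44, 35, 107, 62, 93, 87, 76, 71, 114, 71, 107, 74, 48, 53, 123, 94]

Answer: x_7(3) = 87
Key observation: This trace re-runs the system from the modified initial state.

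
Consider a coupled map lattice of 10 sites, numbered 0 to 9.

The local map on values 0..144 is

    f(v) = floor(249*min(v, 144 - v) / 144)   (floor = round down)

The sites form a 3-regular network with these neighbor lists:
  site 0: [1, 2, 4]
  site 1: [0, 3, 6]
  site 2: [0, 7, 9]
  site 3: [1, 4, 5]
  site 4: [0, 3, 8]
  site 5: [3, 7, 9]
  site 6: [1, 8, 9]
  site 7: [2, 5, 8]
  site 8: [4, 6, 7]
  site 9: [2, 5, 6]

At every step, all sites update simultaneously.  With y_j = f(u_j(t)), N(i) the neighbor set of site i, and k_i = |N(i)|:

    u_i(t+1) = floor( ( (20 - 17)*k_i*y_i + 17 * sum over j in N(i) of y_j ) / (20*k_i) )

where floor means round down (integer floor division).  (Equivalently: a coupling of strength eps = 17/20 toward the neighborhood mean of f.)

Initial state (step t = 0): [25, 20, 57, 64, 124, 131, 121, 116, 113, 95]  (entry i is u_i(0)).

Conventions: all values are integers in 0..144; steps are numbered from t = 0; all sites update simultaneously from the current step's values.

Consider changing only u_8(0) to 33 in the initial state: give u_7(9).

Simulating step by step:
t=0: [25, 20, 57, 64, 124, 131, 121, 116, 33, 95]
t=1: [53, 59, 64, 42, 64, 71, 55, 57, 42, 57]
t=2: [104, 88, 97, 105, 83, 94, 91, 100, 96, 107]
t=3: [90, 78, 71, 91, 77, 71, 82, 82, 89, 82]
t=4: [113, 99, 105, 113, 96, 104, 105, 112, 107, 115]
t=5: [72, 60, 54, 72, 60, 55, 63, 64, 67, 65]
t=6: [103, 116, 111, 103, 118, 112, 109, 102, 108, 100]
t=7: [52, 63, 70, 52, 63, 70, 61, 60, 59, 60]
t=8: [108, 96, 101, 108, 95, 101, 104, 112, 104, 113]
t=9: [77, 67, 59, 77, 67, 59, 68, 69, 69, 69]

Answer: u_7(9) = 69
Key observation: This trace re-runs the system from the modified initial state.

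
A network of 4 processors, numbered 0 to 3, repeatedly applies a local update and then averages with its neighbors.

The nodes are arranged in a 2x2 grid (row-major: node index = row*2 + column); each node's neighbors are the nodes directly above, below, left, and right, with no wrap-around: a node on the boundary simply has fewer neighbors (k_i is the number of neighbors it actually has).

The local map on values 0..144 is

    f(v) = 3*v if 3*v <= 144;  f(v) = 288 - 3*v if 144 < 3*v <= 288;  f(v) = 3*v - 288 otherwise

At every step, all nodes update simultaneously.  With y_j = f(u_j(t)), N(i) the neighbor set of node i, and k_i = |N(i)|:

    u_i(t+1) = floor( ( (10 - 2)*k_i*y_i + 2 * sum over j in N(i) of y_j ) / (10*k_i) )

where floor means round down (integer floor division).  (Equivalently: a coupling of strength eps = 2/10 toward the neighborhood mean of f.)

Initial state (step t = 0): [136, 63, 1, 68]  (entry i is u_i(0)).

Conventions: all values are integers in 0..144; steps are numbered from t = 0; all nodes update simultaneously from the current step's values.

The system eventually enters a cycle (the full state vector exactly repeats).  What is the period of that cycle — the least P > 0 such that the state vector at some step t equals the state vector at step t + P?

Simulating step by step:
t=0: [136, 63, 1, 68]
t=1: [106, 99, 22, 77]
t=2: [31, 15, 61, 53]
t=3: [89, 58, 106, 118]
t=4: [31, 99, 32, 67]
t=5: [84, 25, 94, 80]
t=6: [36, 68, 13, 46]
t=7: [98, 91, 55, 122]
t=8: [18, 20, 106, 76]
t=9: [52, 59, 35, 57]
t=10: [127, 113, 108, 115]
t=11: [83, 55, 43, 54]
t=12: [56, 114, 119, 126]
t=13: [108, 64, 76, 84]
t=14: [44, 84, 55, 44]
t=15: [121, 55, 124, 121]
t=16: [80, 113, 82, 80]
t=17: [47, 50, 43, 47]
t=18: [139, 138, 131, 139]
t=19: [126, 126, 109, 126]
t=20: [84, 90, 49, 84]
t=21: [44, 21, 120, 44]
t=22: [119, 76, 84, 119]
t=23: [64, 61, 42, 64]
t=24: [99, 103, 120, 99]
t=25: [16, 18, 59, 16]
t=26: [54, 52, 98, 54]
t=27: [114, 130, 30, 114]
t=28: [62, 92, 82, 62]
t=29: [87, 30, 54, 87]
t=30: [43, 77, 106, 43]
t=31: [111, 71, 49, 111]
t=32: [57, 69, 121, 57]
t=33: [109, 88, 83, 109]
t=34: [37, 27, 39, 37]
t=35: [108, 87, 115, 108]
t=36: [37, 28, 52, 37]
t=37: [110, 89, 127, 110]
t=38: [45, 25, 82, 45]
t=39: [119, 87, 60, 119]
t=40: [68, 35, 100, 68]
t=41: [78, 100, 26, 78]
t=42: [52, 20, 73, 52]
t=43: [118, 74, 81, 118]
t=44: [63, 66, 49, 63]
t=45: [102, 91, 132, 102]
t=46: [26, 15, 90, 26]
t=47: [68, 51, 30, 68]
t=48: [89, 124, 88, 89]
t=49: [27, 71, 23, 27]
t=50: [79, 76, 71, 79]
t=51: [54, 58, 70, 54]
t=52: [120, 116, 87, 120]
t=53: [66, 62, 36, 66]
t=54: [93, 99, 104, 93]
t=55: [10, 9, 21, 10]
t=56: [33, 27, 56, 33]
t=57: [99, 84, 115, 99]
t=58: [16, 30, 47, 16]
t=59: [61, 81, 122, 61]
t=60: [96, 57, 83, 96]
t=61: [15, 93, 31, 15]
t=62: [46, 16, 83, 46]
t=63: [119, 66, 58, 119]
t=64: [75, 85, 105, 75]
t=65: [56, 39, 34, 56]
t=66: [117, 117, 105, 117]
t=67: [59, 63, 34, 59]
t=68: [108, 101, 103, 108]
t=69: [32, 19, 24, 32]
t=70: [89, 64, 76, 89]
t=71: [32, 81, 52, 32]
t=72: [94, 55, 124, 94]
t=73: [25, 99, 68, 25]
t=74: [69, 22, 82, 69]
t=75: [75, 69, 49, 75]
t=76: [72, 77, 125, 72]
t=77: [72, 60, 84, 72]
t=78: [72, 100, 43, 72]
t=79: [71, 24, 117, 71]
t=80: [73, 72, 65, 73]
t=81: [71, 71, 88, 71]
t=82: [69, 75, 34, 69]
t=83: [81, 66, 97, 81]
t=84: [45, 81, 11, 45]
t=85: [115, 63, 53, 115]
t=86: [68, 90, 114, 68]
t=87: [74, 31, 60, 74]
t=88: [72, 87, 99, 72]
t=89: [61, 36, 21, 61]
t=90: [101, 107, 71, 101]
t=91: [22, 29, 63, 22]
t=92: [71, 82, 92, 71]
t=93: [65, 48, 24, 65]
t=94: [96, 133, 76, 96]
t=95: [17, 88, 48, 17]
t=96: [57, 29, 125, 57]
t=97: [111, 93, 93, 111]
t=98: [37, 16, 16, 37]
t=99: [98, 60, 60, 98]
t=100: [26, 87, 87, 26]
t=101: [67, 37, 37, 67]
t=102: [91, 106, 106, 91]
t=103: [18, 27, 27, 18]
t=104: [59, 75, 75, 59]
t=105: [101, 72, 72, 101]
t=106: [26, 60, 60, 26]
t=107: [84, 102, 102, 84]
t=108: [32, 21, 21, 32]
t=109: [89, 69, 69, 89]
t=110: [33, 69, 69, 33]
t=111: [95, 84, 84, 95]
t=112: [9, 29, 29, 9]
t=113: [39, 75, 75, 39]
t=114: [106, 73, 73, 106]
t=115: [37, 61, 61, 37]
t=116: [109, 106, 106, 109]
t=117: [37, 31, 31, 37]
t=118: [107, 96, 96, 107]
t=119: [26, 6, 6, 26]
t=120: [66, 30, 30, 66]
t=121: [90, 90, 90, 90]
t=122: [18, 18, 18, 18]
t=123: [54, 54, 54, 54]
t=124: [126, 126, 126, 126]
t=125: [90, 90, 90, 90]

Answer: 4
Key observation: The state at step 121, [90, 90, 90, 90], reappears at step 125 — and no state repeats earlier — so the cycle the system enters has period 4.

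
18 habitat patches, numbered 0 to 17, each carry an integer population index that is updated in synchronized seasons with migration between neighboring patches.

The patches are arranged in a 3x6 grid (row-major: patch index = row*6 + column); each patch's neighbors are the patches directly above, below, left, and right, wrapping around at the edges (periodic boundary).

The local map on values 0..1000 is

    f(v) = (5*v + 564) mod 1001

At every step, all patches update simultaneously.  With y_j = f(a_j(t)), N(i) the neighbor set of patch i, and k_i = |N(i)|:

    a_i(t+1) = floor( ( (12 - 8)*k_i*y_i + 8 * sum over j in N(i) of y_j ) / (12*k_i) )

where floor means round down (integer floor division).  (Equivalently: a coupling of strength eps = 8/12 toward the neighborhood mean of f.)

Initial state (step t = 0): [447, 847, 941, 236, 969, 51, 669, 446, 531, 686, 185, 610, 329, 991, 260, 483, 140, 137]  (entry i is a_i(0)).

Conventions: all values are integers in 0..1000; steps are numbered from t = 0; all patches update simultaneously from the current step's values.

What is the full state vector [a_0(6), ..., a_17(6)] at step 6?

Simulating step by step:
t=0: [447, 847, 941, 236, 969, 51, 669, 446, 531, 686, 185, 610, 329, 991, 260, 483, 140, 137]
t=1: [720, 659, 524, 687, 520, 616, 703, 669, 557, 734, 540, 613, 479, 614, 616, 802, 440, 399]
t=2: [474, 598, 533, 522, 497, 464, 466, 620, 441, 438, 383, 464, 556, 770, 501, 628, 512, 683]
t=3: [755, 555, 334, 344, 290, 766, 766, 657, 539, 603, 459, 831, 648, 406, 372, 418, 407, 696]
t=4: [431, 446, 293, 339, 358, 313, 579, 544, 431, 533, 602, 517, 493, 598, 429, 530, 459, 430]
t=5: [472, 526, 421, 221, 419, 363, 347, 513, 445, 368, 453, 359, 414, 484, 486, 411, 593, 430]
t=6: [556, 513, 662, 613, 618, 567, 438, 418, 626, 617, 599, 487, 696, 650, 839, 637, 644, 552]

Answer: [556, 513, 662, 613, 618, 567, 438, 418, 626, 617, 599, 487, 696, 650, 839, 637, 644, 552]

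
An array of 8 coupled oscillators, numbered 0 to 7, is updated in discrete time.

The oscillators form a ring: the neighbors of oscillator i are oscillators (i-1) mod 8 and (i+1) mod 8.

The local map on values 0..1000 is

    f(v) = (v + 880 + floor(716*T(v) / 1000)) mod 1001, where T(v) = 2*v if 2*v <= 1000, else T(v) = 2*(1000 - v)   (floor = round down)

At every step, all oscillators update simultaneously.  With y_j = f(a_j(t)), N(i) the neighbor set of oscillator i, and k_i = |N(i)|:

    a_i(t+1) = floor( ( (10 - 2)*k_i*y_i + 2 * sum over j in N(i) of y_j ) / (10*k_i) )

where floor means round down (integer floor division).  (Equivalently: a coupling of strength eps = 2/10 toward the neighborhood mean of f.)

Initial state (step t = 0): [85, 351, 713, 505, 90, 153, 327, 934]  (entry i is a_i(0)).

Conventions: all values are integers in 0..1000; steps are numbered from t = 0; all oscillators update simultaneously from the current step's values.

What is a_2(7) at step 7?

Simulating step by step:
t=0: [85, 351, 713, 505, 90, 153, 327, 934]
t=1: [231, 594, 83, 82, 111, 277, 655, 801]
t=2: [453, 94, 77, 85, 181, 459, 173, 817]
t=3: [890, 190, 72, 106, 363, 857, 434, 894]
t=4: [867, 370, 90, 190, 716, 921, 933, 925]
t=5: [917, 725, 189, 282, 125, 821, 908, 913]
t=6: [922, 922, 426, 503, 298, 874, 921, 916]
t=7: [912, 912, 832, 225, 584, 898, 915, 914]

Answer: a_2(7) = 832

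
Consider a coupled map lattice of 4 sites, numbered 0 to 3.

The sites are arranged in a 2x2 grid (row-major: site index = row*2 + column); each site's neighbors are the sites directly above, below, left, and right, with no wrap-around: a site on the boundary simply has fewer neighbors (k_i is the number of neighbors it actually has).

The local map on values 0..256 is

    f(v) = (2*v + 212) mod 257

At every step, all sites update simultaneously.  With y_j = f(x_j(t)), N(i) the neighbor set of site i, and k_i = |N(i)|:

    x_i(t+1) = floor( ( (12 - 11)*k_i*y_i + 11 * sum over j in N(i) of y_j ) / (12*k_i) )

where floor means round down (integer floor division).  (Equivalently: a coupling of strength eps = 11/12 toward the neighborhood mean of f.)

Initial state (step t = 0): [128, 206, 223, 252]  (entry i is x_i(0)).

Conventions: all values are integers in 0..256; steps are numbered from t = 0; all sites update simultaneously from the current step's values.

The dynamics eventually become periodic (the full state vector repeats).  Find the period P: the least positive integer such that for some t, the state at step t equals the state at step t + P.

Answer: 16
Key observation: The state at step 87, [0, 0, 0, 0], reappears at step 103 — and no state repeats earlier — so the cycle the system enters has period 16.

Derivation:
t=0: [128, 206, 223, 252]
t=1: [134, 198, 201, 133]
t=2: [107, 211, 211, 107]
t=3: [124, 164, 164, 124]
t=4: [40, 188, 188, 40]
t=5: [70, 38, 38, 70]
t=6: [36, 89, 89, 36]
t=7: [124, 35, 35, 124]
t=8: [39, 188, 188, 39]
t=9: [70, 36, 36, 70]
t=10: [32, 89, 89, 32]
t=11: [123, 28, 28, 123]
t=12: [26, 185, 185, 26]
t=13: [62, 12, 12, 62]
t=14: [222, 92, 92, 222]
t=15: [139, 141, 141, 139]
t=16: [236, 233, 233, 236]
t=17: [164, 169, 169, 164]
t=18: [35, 26, 26, 35]
t=19: [8, 23, 23, 8]
t=20: [19, 209, 209, 19]
t=21: [127, 238, 238, 127]
t=22: [176, 206, 206, 176]
t=23: [105, 55, 55, 105]
t=24: [73, 156, 156, 73]
t=25: [17, 93, 93, 17]
t=26: [149, 237, 237, 149]
t=27: [178, 246, 246, 178]
t=28: [178, 65, 65, 178]
t=29: [82, 56, 56, 82]
t=30: [71, 114, 114, 71]
t=31: [175, 104, 104, 175]
t=32: [153, 57, 57, 153]
t=33: [63, 9, 9, 63]
t=34: [217, 93, 93, 217]
t=35: [140, 132, 132, 140]
t=36: [220, 233, 233, 220]
t=37: [161, 140, 140, 161]
t=38: [217, 37, 37, 217]
t=39: [37, 123, 123, 37]
t=40: [186, 43, 43, 186]
t=41: [43, 67, 67, 43]
t=42: [85, 45, 45, 85]
t=43: [51, 118, 118, 51]
t=44: [179, 68, 68, 179]
t=45: [88, 58, 58, 88]
t=46: [76, 126, 126, 76]
t=47: [198, 115, 115, 198]
t=48: [177, 101, 101, 177]
t=49: [148, 60, 60, 148]
t=50: [89, 236, 236, 89]
t=51: [166, 136, 136, 166]
t=52: [210, 46, 46, 210]
t=53: [52, 112, 112, 52]
t=54: [169, 69, 69, 169]
t=55: [88, 40, 40, 88]
t=56: [43, 123, 123, 43]
t=57: [187, 54, 54, 187]
t=58: [63, 71, 71, 63]
t=59: [95, 82, 82, 95]
t=60: [121, 142, 142, 121]
t=61: [235, 200, 200, 235]
t=62: [103, 162, 162, 103]
t=63: [33, 149, 149, 33]
t=64: [233, 40, 40, 233]
t=65: [45, 153, 153, 45]
t=66: [7, 41, 41, 7]
t=67: [52, 210, 210, 52]
t=68: [113, 63, 63, 113]
t=69: [89, 172, 172, 89]
t=70: [49, 125, 125, 49]
t=71: [192, 65, 65, 192]
t=72: [84, 82, 82, 84]
t=73: [119, 122, 122, 119]
t=74: [198, 193, 193, 198]
t=75: [84, 93, 93, 84]
t=76: [139, 124, 124, 139]
t=77: [205, 230, 230, 205]
t=78: [153, 112, 112, 153]
t=79: [164, 18, 18, 164]
t=80: [229, 44, 44, 229]
t=81: [52, 146, 146, 52]
t=82: [231, 74, 74, 231]
t=83: [107, 155, 155, 107]
t=84: [21, 155, 155, 21]
t=85: [28, 233, 233, 28]
t=86: [151, 23, 23, 151]
t=87: [0, 0, 0, 0]
t=88: [212, 212, 212, 212]
t=89: [122, 122, 122, 122]
t=90: [199, 199, 199, 199]
t=91: [96, 96, 96, 96]
t=92: [147, 147, 147, 147]
t=93: [249, 249, 249, 249]
t=94: [196, 196, 196, 196]
t=95: [90, 90, 90, 90]
t=96: [135, 135, 135, 135]
t=97: [225, 225, 225, 225]
t=98: [148, 148, 148, 148]
t=99: [251, 251, 251, 251]
t=100: [200, 200, 200, 200]
t=101: [98, 98, 98, 98]
t=102: [151, 151, 151, 151]
t=103: [0, 0, 0, 0]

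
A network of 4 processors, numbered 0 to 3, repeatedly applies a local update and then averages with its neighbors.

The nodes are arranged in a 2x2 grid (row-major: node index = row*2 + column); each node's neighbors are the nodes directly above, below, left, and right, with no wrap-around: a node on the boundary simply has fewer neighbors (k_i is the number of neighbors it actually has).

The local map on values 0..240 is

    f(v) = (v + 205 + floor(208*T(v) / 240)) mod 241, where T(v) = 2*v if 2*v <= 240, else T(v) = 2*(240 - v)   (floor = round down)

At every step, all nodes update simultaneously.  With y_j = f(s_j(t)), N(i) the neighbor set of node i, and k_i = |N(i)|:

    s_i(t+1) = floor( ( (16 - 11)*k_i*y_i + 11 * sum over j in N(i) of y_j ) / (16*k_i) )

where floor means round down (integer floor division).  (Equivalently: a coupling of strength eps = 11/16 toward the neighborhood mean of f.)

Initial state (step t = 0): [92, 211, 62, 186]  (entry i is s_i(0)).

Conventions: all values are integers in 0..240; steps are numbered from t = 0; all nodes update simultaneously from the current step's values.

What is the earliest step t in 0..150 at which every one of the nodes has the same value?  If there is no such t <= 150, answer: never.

Answer: 24
Key observation: Synchronization is absorbing here: once all nodes are equal they stay equal, and step 24 is the first all-equal step.

Derivation:
t=0: [92, 211, 62, 186]  (not all equal)
t=1: [190, 144, 116, 123]  (not all equal)
t=2: [100, 109, 111, 40]  (not all equal)
t=3: [89, 112, 114, 38]  (not all equal)
t=4: [86, 103, 104, 42]  (not all equal)
t=5: [65, 96, 97, 28]  (not all equal)
t=6: [200, 132, 133, 168]  (not all equal)
t=7: [101, 98, 98, 33]  (not all equal)
t=8: [233, 173, 173, 175]  (not all equal)
t=9: [73, 79, 79, 11]  (not all equal)
t=10: [174, 192, 192, 196]  (not all equal)
t=11: [167, 159, 159, 238]  (not all equal)
t=12: [20, 82, 82, 79]  (not all equal)
t=13: [134, 126, 126, 185]  (not all equal)
t=14: [44, 29, 29, 32]  (not all equal)
t=15: [55, 59, 59, 45]  (not all equal)
t=16: [121, 108, 108, 113]  (not all equal)
t=17: [28, 33, 33, 22]  (not all equal)
t=18: [49, 38, 38, 44]  (not all equal)
t=19: [76, 83, 83, 72]  (not all equal)
t=20: [184, 173, 173, 180]  (not all equal)
t=21: [9, 7, 7, 10]  (not all equal)
t=22: [225, 228, 228, 226]  (not all equal)
t=23: [212, 213, 213, 212]  (not all equal)
t=24: [223, 223, 223, 223]  (all equal)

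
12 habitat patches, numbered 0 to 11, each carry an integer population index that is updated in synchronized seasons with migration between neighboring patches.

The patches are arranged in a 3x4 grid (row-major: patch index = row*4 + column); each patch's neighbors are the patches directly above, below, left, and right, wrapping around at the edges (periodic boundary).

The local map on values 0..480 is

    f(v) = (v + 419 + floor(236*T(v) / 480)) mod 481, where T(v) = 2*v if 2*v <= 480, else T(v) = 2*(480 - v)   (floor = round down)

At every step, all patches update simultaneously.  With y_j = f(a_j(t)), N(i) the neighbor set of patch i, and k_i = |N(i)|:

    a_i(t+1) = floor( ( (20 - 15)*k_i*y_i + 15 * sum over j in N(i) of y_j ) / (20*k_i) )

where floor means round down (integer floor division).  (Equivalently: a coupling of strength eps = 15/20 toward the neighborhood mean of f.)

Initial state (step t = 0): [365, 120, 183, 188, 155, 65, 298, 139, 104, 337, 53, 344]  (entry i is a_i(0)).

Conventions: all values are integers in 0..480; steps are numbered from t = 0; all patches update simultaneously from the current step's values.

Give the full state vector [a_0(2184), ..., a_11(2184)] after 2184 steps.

Answer: [416, 416, 416, 416, 416, 416, 416, 416, 416, 416, 416, 416]
Key observation: The state at step 3, [416, 416, 416, 416, 416, 416, 416, 416, 416, 416, 416, 416], reappears at step 4: the system is in a cycle of period 1 from step 3 on.  Therefore the state at step 2184 equals the state at step 3 + ((2184 - 3) mod 1) = 3, which is [416, 416, 416, 416, 416, 416, 416, 416, 416, 416, 416, 416].

Derivation:
t=0: [365, 120, 183, 188, 155, 65, 298, 139, 104, 337, 53, 344]
t=1: [268, 268, 251, 329, 218, 250, 220, 312, 315, 184, 300, 236]
t=2: [406, 393, 406, 412, 403, 377, 404, 397, 383, 386, 384, 412]
t=3: [416, 416, 416, 416, 416, 416, 416, 416, 416, 416, 416, 416]
t=4: [416, 416, 416, 416, 416, 416, 416, 416, 416, 416, 416, 416]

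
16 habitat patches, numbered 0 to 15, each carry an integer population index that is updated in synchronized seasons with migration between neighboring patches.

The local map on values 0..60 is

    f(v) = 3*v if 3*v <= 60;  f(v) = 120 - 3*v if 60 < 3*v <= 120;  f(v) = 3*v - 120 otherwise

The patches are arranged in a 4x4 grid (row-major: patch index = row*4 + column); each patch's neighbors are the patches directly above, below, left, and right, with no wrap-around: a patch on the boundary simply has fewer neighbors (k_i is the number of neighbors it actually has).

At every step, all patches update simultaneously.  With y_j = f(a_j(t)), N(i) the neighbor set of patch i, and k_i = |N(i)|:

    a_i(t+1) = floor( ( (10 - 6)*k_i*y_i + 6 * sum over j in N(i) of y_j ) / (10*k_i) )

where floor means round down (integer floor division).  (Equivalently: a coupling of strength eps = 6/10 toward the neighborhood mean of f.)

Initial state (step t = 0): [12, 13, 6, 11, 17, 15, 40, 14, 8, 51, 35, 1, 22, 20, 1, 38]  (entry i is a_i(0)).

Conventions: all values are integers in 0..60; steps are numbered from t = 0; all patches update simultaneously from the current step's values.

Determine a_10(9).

Answer: a_10(9) = 13

Derivation:
t=0: [12, 13, 6, 11, 17, 15, 40, 14, 8, 51, 35, 1, 22, 20, 1, 38]
t=1: [41, 35, 21, 31, 41, 36, 18, 24, 37, 34, 11, 13, 46, 42, 17, 4]
t=2: [6, 20, 42, 42, 6, 18, 44, 43, 11, 16, 37, 34, 11, 19, 30, 31]
t=3: [30, 39, 18, 6, 28, 42, 16, 10, 33, 42, 19, 16, 40, 45, 30, 25]
t=4: [23, 19, 35, 32, 25, 16, 41, 34, 16, 17, 42, 45, 10, 13, 35, 41]
t=5: [51, 45, 22, 19, 47, 42, 14, 15, 44, 41, 15, 11, 38, 34, 15, 10]
t=6: [24, 24, 44, 52, 18, 14, 39, 44, 10, 13, 36, 37, 11, 18, 36, 35]
t=7: [49, 39, 22, 21, 45, 38, 12, 14, 37, 36, 14, 11, 38, 38, 21, 12]
t=8: [16, 18, 40, 51, 14, 12, 36, 42, 10, 14, 37, 37, 6, 17, 39, 41]
t=9: [48, 38, 19, 15, 39, 36, 12, 13, 32, 35, 13, 7, 31, 33, 13, 4]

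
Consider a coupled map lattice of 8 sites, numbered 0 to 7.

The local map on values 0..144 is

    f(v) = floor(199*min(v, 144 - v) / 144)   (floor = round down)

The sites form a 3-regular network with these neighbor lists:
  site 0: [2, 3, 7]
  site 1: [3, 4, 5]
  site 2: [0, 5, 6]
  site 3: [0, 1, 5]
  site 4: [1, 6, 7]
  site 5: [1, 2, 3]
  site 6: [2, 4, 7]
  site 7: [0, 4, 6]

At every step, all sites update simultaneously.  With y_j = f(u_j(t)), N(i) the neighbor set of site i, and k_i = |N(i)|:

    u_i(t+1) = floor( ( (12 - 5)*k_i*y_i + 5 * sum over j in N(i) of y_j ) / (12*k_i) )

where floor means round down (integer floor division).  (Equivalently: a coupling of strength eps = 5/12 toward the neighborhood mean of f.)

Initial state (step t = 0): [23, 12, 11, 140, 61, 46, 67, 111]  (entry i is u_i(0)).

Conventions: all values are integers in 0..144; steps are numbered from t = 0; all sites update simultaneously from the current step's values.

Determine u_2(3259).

Answer: u_2(3259) = 73
Key observation: The state at step 32, [98, 98, 98, 98, 98, 98, 98, 98], reappears at step 38: the system is in a cycle of period 6 from step 32 on.  Therefore the state at step 3259 equals the state at step 32 + ((3259 - 32) mod 6) = 37, which is [73, 73, 73, 73, 73, 73, 73, 73].

Derivation:
t=0: [23, 12, 11, 140, 61, 46, 67, 111]
t=1: [27, 30, 34, 18, 70, 41, 73, 55]
t=2: [41, 48, 53, 32, 85, 48, 87, 76]
t=3: [61, 65, 70, 51, 80, 63, 79, 84]
t=4: [83, 85, 92, 76, 87, 86, 88, 84]
t=5: [83, 82, 74, 88, 78, 80, 77, 81]
t=6: [85, 85, 92, 80, 89, 87, 91, 87]
t=7: [80, 80, 73, 84, 76, 78, 73, 77]
t=8: [89, 88, 95, 84, 92, 90, 96, 92]
t=9: [74, 76, 69, 79, 71, 74, 67, 71]
t=10: [95, 93, 94, 91, 96, 94, 94, 96]
t=11: [67, 69, 68, 71, 66, 69, 68, 66]
t=12: [92, 94, 93, 96, 91, 95, 92, 91]
t=13: [70, 68, 69, 67, 72, 67, 71, 72]
t=14: [95, 93, 95, 92, 98, 92, 97, 98]
t=15: [67, 69, 67, 70, 64, 70, 64, 63]
t=16: [91, 94, 92, 95, 88, 95, 88, 87]
t=17: [72, 69, 71, 68, 76, 67, 76, 77]
t=18: [97, 94, 96, 93, 93, 93, 93, 93]
t=19: [65, 69, 66, 69, 69, 69, 69, 69]
t=20: [90, 95, 91, 94, 95, 94, 94, 94]
t=21: [72, 67, 72, 69, 67, 69, 69, 69]
t=22: [97, 92, 97, 95, 92, 95, 95, 95]
t=23: [64, 69, 64, 67, 69, 67, 67, 67]
t=24: [89, 94, 89, 91, 94, 91, 91, 91]
t=25: [75, 70, 75, 72, 70, 72, 72, 72]
t=26: [96, 96, 96, 98, 96, 98, 98, 98]
t=27: [65, 65, 65, 63, 65, 63, 63, 63]
t=28: [88, 88, 88, 87, 88, 87, 87, 87]
t=29: [77, 77, 77, 77, 77, 77, 77, 77]
t=30: [92, 92, 92, 92, 92, 92, 92, 92]
t=31: [71, 71, 71, 71, 71, 71, 71, 71]
t=32: [98, 98, 98, 98, 98, 98, 98, 98]
t=33: [63, 63, 63, 63, 63, 63, 63, 63]
t=34: [87, 87, 87, 87, 87, 87, 87, 87]
t=35: [78, 78, 78, 78, 78, 78, 78, 78]
t=36: [91, 91, 91, 91, 91, 91, 91, 91]
t=37: [73, 73, 73, 73, 73, 73, 73, 73]
t=38: [98, 98, 98, 98, 98, 98, 98, 98]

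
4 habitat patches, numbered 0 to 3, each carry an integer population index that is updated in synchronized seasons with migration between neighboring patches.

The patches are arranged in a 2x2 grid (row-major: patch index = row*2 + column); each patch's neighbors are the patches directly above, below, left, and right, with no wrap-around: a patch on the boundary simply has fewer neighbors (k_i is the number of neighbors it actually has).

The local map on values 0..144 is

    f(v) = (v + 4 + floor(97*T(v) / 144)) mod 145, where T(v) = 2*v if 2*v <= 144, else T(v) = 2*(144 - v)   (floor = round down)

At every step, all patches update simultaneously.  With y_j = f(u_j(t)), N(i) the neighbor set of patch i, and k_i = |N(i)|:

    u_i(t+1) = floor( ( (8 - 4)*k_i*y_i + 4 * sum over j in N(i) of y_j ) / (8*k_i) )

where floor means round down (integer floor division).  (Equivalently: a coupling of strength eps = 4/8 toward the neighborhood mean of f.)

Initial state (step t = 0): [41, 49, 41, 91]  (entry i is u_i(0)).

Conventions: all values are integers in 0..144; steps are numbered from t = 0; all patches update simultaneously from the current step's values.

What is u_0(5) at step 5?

Answer: u_0(5) = 14

Derivation:
t=0: [41, 49, 41, 91]
t=1: [104, 89, 80, 65]
t=2: [19, 17, 19, 17]
t=3: [46, 44, 46, 44]
t=4: [110, 108, 110, 108]
t=5: [14, 14, 14, 14]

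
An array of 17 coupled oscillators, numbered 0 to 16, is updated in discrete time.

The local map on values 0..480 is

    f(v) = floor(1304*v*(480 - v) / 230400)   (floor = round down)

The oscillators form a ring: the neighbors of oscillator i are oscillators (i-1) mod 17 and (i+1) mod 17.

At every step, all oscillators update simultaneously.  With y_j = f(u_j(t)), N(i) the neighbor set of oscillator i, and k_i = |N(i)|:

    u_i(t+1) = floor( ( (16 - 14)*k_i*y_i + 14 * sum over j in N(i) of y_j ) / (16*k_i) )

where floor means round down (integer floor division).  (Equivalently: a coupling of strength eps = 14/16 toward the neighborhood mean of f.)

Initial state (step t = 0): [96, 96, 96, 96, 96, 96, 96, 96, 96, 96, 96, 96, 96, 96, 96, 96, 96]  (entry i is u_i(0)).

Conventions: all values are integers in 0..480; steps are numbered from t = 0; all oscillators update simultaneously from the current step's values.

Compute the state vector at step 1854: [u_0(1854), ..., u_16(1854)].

Answer: [304, 304, 304, 304, 304, 304, 304, 304, 304, 304, 304, 304, 304, 304, 304, 304, 304]
Key observation: The state at step 10, [304, 304, 304, 304, 304, 304, 304, 304, 304, 304, 304, 304, 304, 304, 304, 304, 304], reappears at step 12: the system is in a cycle of period 2 from step 10 on.  Therefore the state at step 1854 equals the state at step 10 + ((1854 - 10) mod 2) = 10, which is [304, 304, 304, 304, 304, 304, 304, 304, 304, 304, 304, 304, 304, 304, 304, 304, 304].

Derivation:
t=0: [96, 96, 96, 96, 96, 96, 96, 96, 96, 96, 96, 96, 96, 96, 96, 96, 96]
t=1: [208, 208, 208, 208, 208, 208, 208, 208, 208, 208, 208, 208, 208, 208, 208, 208, 208]
t=2: [320, 320, 320, 320, 320, 320, 320, 320, 320, 320, 320, 320, 320, 320, 320, 320, 320]
t=3: [289, 289, 289, 289, 289, 289, 289, 289, 289, 289, 289, 289, 289, 289, 289, 289, 289]
t=4: [312, 312, 312, 312, 312, 312, 312, 312, 312, 312, 312, 312, 312, 312, 312, 312, 312]
t=5: [296, 296, 296, 296, 296, 296, 296, 296, 296, 296, 296, 296, 296, 296, 296, 296, 296]
t=6: [308, 308, 308, 308, 308, 308, 308, 308, 308, 308, 308, 308, 308, 308, 308, 308, 308]
t=7: [299, 299, 299, 299, 299, 299, 299, 299, 299, 299, 299, 299, 299, 299, 299, 299, 299]
t=8: [306, 306, 306, 306, 306, 306, 306, 306, 306, 306, 306, 306, 306, 306, 306, 306, 306]
t=9: [301, 301, 301, 301, 301, 301, 301, 301, 301, 301, 301, 301, 301, 301, 301, 301, 301]
t=10: [304, 304, 304, 304, 304, 304, 304, 304, 304, 304, 304, 304, 304, 304, 304, 304, 304]
t=11: [302, 302, 302, 302, 302, 302, 302, 302, 302, 302, 302, 302, 302, 302, 302, 302, 302]
t=12: [304, 304, 304, 304, 304, 304, 304, 304, 304, 304, 304, 304, 304, 304, 304, 304, 304]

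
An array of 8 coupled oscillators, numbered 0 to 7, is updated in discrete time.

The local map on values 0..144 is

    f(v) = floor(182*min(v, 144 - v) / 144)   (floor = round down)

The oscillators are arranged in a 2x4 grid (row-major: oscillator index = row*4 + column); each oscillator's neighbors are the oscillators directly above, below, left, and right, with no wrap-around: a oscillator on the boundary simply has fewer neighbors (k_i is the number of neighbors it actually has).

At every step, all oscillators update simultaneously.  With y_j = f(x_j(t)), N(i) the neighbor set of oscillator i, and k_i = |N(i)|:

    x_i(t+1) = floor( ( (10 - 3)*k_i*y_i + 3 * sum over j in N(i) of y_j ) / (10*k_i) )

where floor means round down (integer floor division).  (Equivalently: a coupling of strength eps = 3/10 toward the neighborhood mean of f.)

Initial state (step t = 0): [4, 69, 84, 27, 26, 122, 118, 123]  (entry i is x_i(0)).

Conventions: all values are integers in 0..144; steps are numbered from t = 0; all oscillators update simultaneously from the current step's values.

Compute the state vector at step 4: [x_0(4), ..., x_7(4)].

Simulating step by step:
t=0: [4, 69, 84, 27, 26, 122, 118, 123]
t=1: [21, 71, 67, 38, 27, 34, 35, 28]
t=2: [36, 77, 76, 51, 34, 46, 46, 38]
t=3: [50, 77, 80, 64, 44, 59, 59, 51]
t=4: [64, 80, 79, 77, 59, 73, 73, 67]

Answer: [64, 80, 79, 77, 59, 73, 73, 67]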